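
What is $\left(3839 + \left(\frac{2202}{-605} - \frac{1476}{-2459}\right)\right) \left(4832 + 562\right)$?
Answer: $\frac{30782152145598}{1487695} \approx 2.0691 \cdot 10^{7}$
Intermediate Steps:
$\left(3839 + \left(\frac{2202}{-605} - \frac{1476}{-2459}\right)\right) \left(4832 + 562\right) = \left(3839 + \left(2202 \left(- \frac{1}{605}\right) - - \frac{1476}{2459}\right)\right) 5394 = \left(3839 + \left(- \frac{2202}{605} + \frac{1476}{2459}\right)\right) 5394 = \left(3839 - \frac{4521738}{1487695}\right) 5394 = \frac{5706739367}{1487695} \cdot 5394 = \frac{30782152145598}{1487695}$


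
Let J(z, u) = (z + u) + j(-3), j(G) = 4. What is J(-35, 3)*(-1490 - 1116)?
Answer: 72968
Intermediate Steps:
J(z, u) = 4 + u + z (J(z, u) = (z + u) + 4 = (u + z) + 4 = 4 + u + z)
J(-35, 3)*(-1490 - 1116) = (4 + 3 - 35)*(-1490 - 1116) = -28*(-2606) = 72968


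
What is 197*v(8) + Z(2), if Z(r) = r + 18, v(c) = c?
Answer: 1596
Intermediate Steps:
Z(r) = 18 + r
197*v(8) + Z(2) = 197*8 + (18 + 2) = 1576 + 20 = 1596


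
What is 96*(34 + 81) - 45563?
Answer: -34523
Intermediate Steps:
96*(34 + 81) - 45563 = 96*115 - 45563 = 11040 - 45563 = -34523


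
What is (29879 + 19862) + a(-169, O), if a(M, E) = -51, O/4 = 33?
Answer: 49690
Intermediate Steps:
O = 132 (O = 4*33 = 132)
(29879 + 19862) + a(-169, O) = (29879 + 19862) - 51 = 49741 - 51 = 49690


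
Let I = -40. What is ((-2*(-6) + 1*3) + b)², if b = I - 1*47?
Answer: 5184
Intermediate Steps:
b = -87 (b = -40 - 1*47 = -40 - 47 = -87)
((-2*(-6) + 1*3) + b)² = ((-2*(-6) + 1*3) - 87)² = ((12 + 3) - 87)² = (15 - 87)² = (-72)² = 5184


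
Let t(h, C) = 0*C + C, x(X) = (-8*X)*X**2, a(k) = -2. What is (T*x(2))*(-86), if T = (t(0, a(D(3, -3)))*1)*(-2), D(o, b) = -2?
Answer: 22016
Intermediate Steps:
x(X) = -8*X**3
t(h, C) = C (t(h, C) = 0 + C = C)
T = 4 (T = -2*1*(-2) = -2*(-2) = 4)
(T*x(2))*(-86) = (4*(-8*2**3))*(-86) = (4*(-8*8))*(-86) = (4*(-64))*(-86) = -256*(-86) = 22016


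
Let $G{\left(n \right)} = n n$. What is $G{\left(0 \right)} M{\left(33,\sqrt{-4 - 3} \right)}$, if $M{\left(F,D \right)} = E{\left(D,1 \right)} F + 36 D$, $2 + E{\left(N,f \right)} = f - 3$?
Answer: $0$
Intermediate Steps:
$G{\left(n \right)} = n^{2}$
$E{\left(N,f \right)} = -5 + f$ ($E{\left(N,f \right)} = -2 + \left(f - 3\right) = -2 + \left(-3 + f\right) = -5 + f$)
$M{\left(F,D \right)} = - 4 F + 36 D$ ($M{\left(F,D \right)} = \left(-5 + 1\right) F + 36 D = - 4 F + 36 D$)
$G{\left(0 \right)} M{\left(33,\sqrt{-4 - 3} \right)} = 0^{2} \left(\left(-4\right) 33 + 36 \sqrt{-4 - 3}\right) = 0 \left(-132 + 36 \sqrt{-7}\right) = 0 \left(-132 + 36 i \sqrt{7}\right) = 0$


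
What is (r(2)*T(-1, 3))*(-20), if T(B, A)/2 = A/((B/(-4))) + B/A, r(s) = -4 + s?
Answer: 2800/3 ≈ 933.33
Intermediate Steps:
T(B, A) = -8*A/B + 2*B/A (T(B, A) = 2*(A/((B/(-4))) + B/A) = 2*(A/((B*(-¼))) + B/A) = 2*(A/((-B/4)) + B/A) = 2*(A*(-4/B) + B/A) = 2*(-4*A/B + B/A) = 2*(B/A - 4*A/B) = -8*A/B + 2*B/A)
(r(2)*T(-1, 3))*(-20) = ((-4 + 2)*(-8*3/(-1) + 2*(-1)/3))*(-20) = -2*(-8*3*(-1) + 2*(-1)*(⅓))*(-20) = -2*(24 - ⅔)*(-20) = -2*70/3*(-20) = -140/3*(-20) = 2800/3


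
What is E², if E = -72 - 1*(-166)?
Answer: 8836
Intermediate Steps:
E = 94 (E = -72 + 166 = 94)
E² = 94² = 8836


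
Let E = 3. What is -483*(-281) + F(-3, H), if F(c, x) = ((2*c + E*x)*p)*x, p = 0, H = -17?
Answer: 135723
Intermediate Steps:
F(c, x) = 0 (F(c, x) = ((2*c + 3*x)*0)*x = 0*x = 0)
-483*(-281) + F(-3, H) = -483*(-281) + 0 = 135723 + 0 = 135723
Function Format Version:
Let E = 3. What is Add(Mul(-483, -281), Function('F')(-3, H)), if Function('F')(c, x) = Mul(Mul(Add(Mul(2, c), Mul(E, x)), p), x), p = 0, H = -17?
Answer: 135723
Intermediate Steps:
Function('F')(c, x) = 0 (Function('F')(c, x) = Mul(Mul(Add(Mul(2, c), Mul(3, x)), 0), x) = Mul(0, x) = 0)
Add(Mul(-483, -281), Function('F')(-3, H)) = Add(Mul(-483, -281), 0) = Add(135723, 0) = 135723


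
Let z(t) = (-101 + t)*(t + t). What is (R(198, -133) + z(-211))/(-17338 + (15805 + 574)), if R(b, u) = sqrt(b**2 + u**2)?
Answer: -131664/959 - sqrt(56893)/959 ≈ -137.54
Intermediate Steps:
z(t) = 2*t*(-101 + t) (z(t) = (-101 + t)*(2*t) = 2*t*(-101 + t))
(R(198, -133) + z(-211))/(-17338 + (15805 + 574)) = (sqrt(198**2 + (-133)**2) + 2*(-211)*(-101 - 211))/(-17338 + (15805 + 574)) = (sqrt(39204 + 17689) + 2*(-211)*(-312))/(-17338 + 16379) = (sqrt(56893) + 131664)/(-959) = (131664 + sqrt(56893))*(-1/959) = -131664/959 - sqrt(56893)/959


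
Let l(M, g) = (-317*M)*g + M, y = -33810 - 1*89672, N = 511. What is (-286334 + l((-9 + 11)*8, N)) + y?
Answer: -3001592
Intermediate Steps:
y = -123482 (y = -33810 - 89672 = -123482)
l(M, g) = M - 317*M*g (l(M, g) = -317*M*g + M = M - 317*M*g)
(-286334 + l((-9 + 11)*8, N)) + y = (-286334 + ((-9 + 11)*8)*(1 - 317*511)) - 123482 = (-286334 + (2*8)*(1 - 161987)) - 123482 = (-286334 + 16*(-161986)) - 123482 = (-286334 - 2591776) - 123482 = -2878110 - 123482 = -3001592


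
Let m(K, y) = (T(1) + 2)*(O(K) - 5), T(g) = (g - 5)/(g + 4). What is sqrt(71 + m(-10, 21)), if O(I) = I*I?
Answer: sqrt(185) ≈ 13.601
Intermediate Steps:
O(I) = I**2
T(g) = (-5 + g)/(4 + g)
m(K, y) = -6 + 6*K**2/5 (m(K, y) = ((-5 + 1)/(4 + 1) + 2)*(K**2 - 5) = (-4/5 + 2)*(-5 + K**2) = 6*(-5 + K**2)/5 = -6 + 6*K**2/5)
sqrt(71 + m(-10, 21)) = sqrt(71 + (-6 + (6/5)*(-10)**2)) = sqrt(71 + (-6 + (6/5)*100)) = sqrt(71 + (-6 + 120)) = sqrt(71 + 114) = sqrt(185)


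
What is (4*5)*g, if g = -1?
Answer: -20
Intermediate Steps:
(4*5)*g = (4*5)*(-1) = 20*(-1) = -20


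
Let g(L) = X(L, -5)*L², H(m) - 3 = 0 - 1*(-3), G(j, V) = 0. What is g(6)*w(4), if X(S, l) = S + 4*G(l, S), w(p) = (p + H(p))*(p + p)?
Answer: 17280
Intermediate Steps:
H(m) = 6 (H(m) = 3 + (0 - 1*(-3)) = 3 + (0 + 3) = 3 + 3 = 6)
w(p) = 2*p*(6 + p) (w(p) = (p + 6)*(p + p) = (6 + p)*(2*p) = 2*p*(6 + p))
X(S, l) = S (X(S, l) = S + 4*0 = S + 0 = S)
g(L) = L³ (g(L) = L*L² = L³)
g(6)*w(4) = 6³*(2*4*(6 + 4)) = 216*(2*4*10) = 216*80 = 17280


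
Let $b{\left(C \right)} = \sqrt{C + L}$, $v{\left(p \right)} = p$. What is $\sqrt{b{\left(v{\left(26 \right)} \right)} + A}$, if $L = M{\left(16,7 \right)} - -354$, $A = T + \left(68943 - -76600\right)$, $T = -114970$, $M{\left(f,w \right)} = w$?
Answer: $\sqrt{30573 + 3 \sqrt{43}} \approx 174.91$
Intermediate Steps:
$A = 30573$ ($A = -114970 + \left(68943 - -76600\right) = -114970 + \left(68943 + 76600\right) = -114970 + 145543 = 30573$)
$L = 361$ ($L = 7 - -354 = 7 + 354 = 361$)
$b{\left(C \right)} = \sqrt{361 + C}$ ($b{\left(C \right)} = \sqrt{C + 361} = \sqrt{361 + C}$)
$\sqrt{b{\left(v{\left(26 \right)} \right)} + A} = \sqrt{\sqrt{361 + 26} + 30573} = \sqrt{\sqrt{387} + 30573} = \sqrt{3 \sqrt{43} + 30573} = \sqrt{30573 + 3 \sqrt{43}}$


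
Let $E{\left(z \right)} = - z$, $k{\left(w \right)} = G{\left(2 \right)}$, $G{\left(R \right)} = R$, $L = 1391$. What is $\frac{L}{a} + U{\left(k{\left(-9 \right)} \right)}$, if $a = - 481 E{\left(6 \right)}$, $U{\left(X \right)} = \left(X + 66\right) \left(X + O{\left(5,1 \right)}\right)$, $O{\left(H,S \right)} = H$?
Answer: $\frac{105779}{222} \approx 476.48$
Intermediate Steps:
$k{\left(w \right)} = 2$
$U{\left(X \right)} = \left(5 + X\right) \left(66 + X\right)$ ($U{\left(X \right)} = \left(X + 66\right) \left(X + 5\right) = \left(66 + X\right) \left(5 + X\right) = \left(5 + X\right) \left(66 + X\right)$)
$a = 2886$ ($a = - 481 \left(\left(-1\right) 6\right) = \left(-481\right) \left(-6\right) = 2886$)
$\frac{L}{a} + U{\left(k{\left(-9 \right)} \right)} = \frac{1391}{2886} + \left(330 + 2^{2} + 71 \cdot 2\right) = 1391 \cdot \frac{1}{2886} + \left(330 + 4 + 142\right) = \frac{107}{222} + 476 = \frac{105779}{222}$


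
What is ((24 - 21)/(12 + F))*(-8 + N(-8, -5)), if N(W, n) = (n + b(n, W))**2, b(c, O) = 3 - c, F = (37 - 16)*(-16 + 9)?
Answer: -1/45 ≈ -0.022222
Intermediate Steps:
F = -147 (F = 21*(-7) = -147)
N(W, n) = 9 (N(W, n) = (n + (3 - n))**2 = 3**2 = 9)
((24 - 21)/(12 + F))*(-8 + N(-8, -5)) = ((24 - 21)/(12 - 147))*(-8 + 9) = (3/(-135))*1 = (3*(-1/135))*1 = -1/45*1 = -1/45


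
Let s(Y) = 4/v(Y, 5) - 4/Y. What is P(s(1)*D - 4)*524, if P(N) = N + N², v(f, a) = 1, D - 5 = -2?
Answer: 6288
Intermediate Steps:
D = 3 (D = 5 - 2 = 3)
s(Y) = 4 - 4/Y (s(Y) = 4/1 - 4/Y = 4*1 - 4/Y = 4 - 4/Y)
P(s(1)*D - 4)*524 = (((4 - 4/1)*3 - 4)*(1 + ((4 - 4/1)*3 - 4)))*524 = (((4 - 4*1)*3 - 4)*(1 + ((4 - 4*1)*3 - 4)))*524 = (((4 - 4)*3 - 4)*(1 + ((4 - 4)*3 - 4)))*524 = ((0*3 - 4)*(1 + (0*3 - 4)))*524 = ((0 - 4)*(1 + (0 - 4)))*524 = -4*(1 - 4)*524 = -4*(-3)*524 = 12*524 = 6288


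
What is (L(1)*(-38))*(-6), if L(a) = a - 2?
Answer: -228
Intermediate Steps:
L(a) = -2 + a
(L(1)*(-38))*(-6) = ((-2 + 1)*(-38))*(-6) = -1*(-38)*(-6) = 38*(-6) = -228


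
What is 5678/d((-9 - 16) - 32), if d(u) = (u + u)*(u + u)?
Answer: 2839/6498 ≈ 0.43690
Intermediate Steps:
d(u) = 4*u² (d(u) = (2*u)*(2*u) = 4*u²)
5678/d((-9 - 16) - 32) = 5678/((4*((-9 - 16) - 32)²)) = 5678/((4*(-25 - 32)²)) = 5678/((4*(-57)²)) = 5678/((4*3249)) = 5678/12996 = 5678*(1/12996) = 2839/6498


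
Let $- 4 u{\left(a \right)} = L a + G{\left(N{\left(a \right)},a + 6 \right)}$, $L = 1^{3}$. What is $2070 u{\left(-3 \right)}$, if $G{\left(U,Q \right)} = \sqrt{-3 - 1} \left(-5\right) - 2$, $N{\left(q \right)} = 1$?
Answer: $\frac{5175}{2} + 5175 i \approx 2587.5 + 5175.0 i$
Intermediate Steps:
$G{\left(U,Q \right)} = -2 - 10 i$ ($G{\left(U,Q \right)} = \sqrt{-4} \left(-5\right) - 2 = 2 i \left(-5\right) - 2 = - 10 i - 2 = -2 - 10 i$)
$L = 1$
$u{\left(a \right)} = \frac{1}{2} - \frac{a}{4} + \frac{5 i}{2}$ ($u{\left(a \right)} = - \frac{1 a - \left(2 + 10 i\right)}{4} = - \frac{a - \left(2 + 10 i\right)}{4} = - \frac{-2 + a - 10 i}{4} = \frac{1}{2} - \frac{a}{4} + \frac{5 i}{2}$)
$2070 u{\left(-3 \right)} = 2070 \left(\frac{1}{2} - - \frac{3}{4} + \frac{5 i}{2}\right) = 2070 \left(\frac{1}{2} + \frac{3}{4} + \frac{5 i}{2}\right) = 2070 \left(\frac{5}{4} + \frac{5 i}{2}\right) = \frac{5175}{2} + 5175 i$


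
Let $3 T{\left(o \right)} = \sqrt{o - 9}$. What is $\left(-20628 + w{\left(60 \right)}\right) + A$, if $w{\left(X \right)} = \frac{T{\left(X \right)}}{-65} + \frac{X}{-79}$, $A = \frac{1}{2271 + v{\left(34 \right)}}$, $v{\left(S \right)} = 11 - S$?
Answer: $- \frac{3663502577}{177592} - \frac{\sqrt{51}}{195} \approx -20629.0$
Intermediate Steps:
$T{\left(o \right)} = \frac{\sqrt{-9 + o}}{3}$ ($T{\left(o \right)} = \frac{\sqrt{o - 9}}{3} = \frac{\sqrt{-9 + o}}{3}$)
$A = \frac{1}{2248}$ ($A = \frac{1}{2271 + \left(11 - 34\right)} = \frac{1}{2271 - 23} = \frac{1}{2248} \approx 0.00044484$)
$w{\left(X \right)} = - \frac{X}{79} - \frac{\sqrt{-9 + X}}{195}$ ($w{\left(X \right)} = \frac{\frac{1}{3} \sqrt{-9 + X}}{-65} + \frac{X}{-79} = \frac{\sqrt{-9 + X}}{3} \left(- \frac{1}{65}\right) + X \left(- \frac{1}{79}\right) = - \frac{\sqrt{-9 + X}}{195} - \frac{X}{79} = - \frac{X}{79} - \frac{\sqrt{-9 + X}}{195}$)
$\left(-20628 + w{\left(60 \right)}\right) + A = \left(-20628 - \left(\frac{60}{79} + \frac{\sqrt{-9 + 60}}{195}\right)\right) + \frac{1}{2248} = \left(-20628 - \left(\frac{60}{79} + \frac{\sqrt{51}}{195}\right)\right) + \frac{1}{2248} = \left(- \frac{1629672}{79} - \frac{\sqrt{51}}{195}\right) + \frac{1}{2248} = - \frac{3663502577}{177592} - \frac{\sqrt{51}}{195}$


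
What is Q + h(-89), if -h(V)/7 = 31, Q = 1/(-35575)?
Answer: -7719776/35575 ≈ -217.00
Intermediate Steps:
Q = -1/35575 ≈ -2.8110e-5
h(V) = -217 (h(V) = -7*31 = -217)
Q + h(-89) = -1/35575 - 217 = -7719776/35575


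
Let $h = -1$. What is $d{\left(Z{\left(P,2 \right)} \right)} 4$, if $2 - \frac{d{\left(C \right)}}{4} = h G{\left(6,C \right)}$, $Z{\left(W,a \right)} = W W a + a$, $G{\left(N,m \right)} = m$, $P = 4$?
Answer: $576$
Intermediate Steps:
$Z{\left(W,a \right)} = a + a W^{2}$ ($Z{\left(W,a \right)} = W^{2} a + a = a W^{2} + a = a + a W^{2}$)
$d{\left(C \right)} = 8 + 4 C$ ($d{\left(C \right)} = 8 - 4 \left(- C\right) = 8 + 4 C$)
$d{\left(Z{\left(P,2 \right)} \right)} 4 = \left(8 + 4 \cdot 2 \left(1 + 4^{2}\right)\right) 4 = \left(8 + 4 \cdot 2 \left(1 + 16\right)\right) 4 = \left(8 + 4 \cdot 2 \cdot 17\right) 4 = \left(8 + 4 \cdot 34\right) 4 = \left(8 + 136\right) 4 = 144 \cdot 4 = 576$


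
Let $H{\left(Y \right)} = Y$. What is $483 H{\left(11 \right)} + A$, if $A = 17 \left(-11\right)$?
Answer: $5126$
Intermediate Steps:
$A = -187$
$483 H{\left(11 \right)} + A = 483 \cdot 11 - 187 = 5313 - 187 = 5126$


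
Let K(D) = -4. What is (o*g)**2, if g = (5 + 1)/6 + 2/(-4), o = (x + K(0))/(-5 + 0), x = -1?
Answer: 1/4 ≈ 0.25000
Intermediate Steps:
o = 1 (o = (-1 - 4)/(-5 + 0) = -5/(-5) = -5*(-1/5) = 1)
g = 1/2 (g = 6*(1/6) + 2*(-1/4) = 1 - 1/2 = 1/2 ≈ 0.50000)
(o*g)**2 = (1*(1/2))**2 = (1/2)**2 = 1/4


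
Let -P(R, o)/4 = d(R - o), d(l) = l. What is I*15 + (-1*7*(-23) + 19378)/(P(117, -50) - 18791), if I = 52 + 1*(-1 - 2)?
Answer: 14282826/19459 ≈ 734.00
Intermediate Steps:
P(R, o) = -4*R + 4*o (P(R, o) = -4*(R - o) = -4*R + 4*o)
I = 49 (I = 52 + 1*(-3) = 52 - 3 = 49)
I*15 + (-1*7*(-23) + 19378)/(P(117, -50) - 18791) = 49*15 + (-1*7*(-23) + 19378)/((-4*117 + 4*(-50)) - 18791) = 735 + (-7*(-23) + 19378)/((-468 - 200) - 18791) = 735 + (161 + 19378)/(-668 - 18791) = 735 + 19539/(-19459) = 735 + 19539*(-1/19459) = 735 - 19539/19459 = 14282826/19459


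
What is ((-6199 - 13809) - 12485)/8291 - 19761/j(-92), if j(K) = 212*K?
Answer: -469905021/161707664 ≈ -2.9059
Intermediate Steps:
((-6199 - 13809) - 12485)/8291 - 19761/j(-92) = ((-6199 - 13809) - 12485)/8291 - 19761/(212*(-92)) = (-20008 - 12485)*(1/8291) - 19761/(-19504) = -32493*1/8291 - 19761*(-1/19504) = -32493/8291 + 19761/19504 = -469905021/161707664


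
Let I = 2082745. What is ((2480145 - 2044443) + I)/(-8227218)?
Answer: -2518447/8227218 ≈ -0.30611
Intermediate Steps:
((2480145 - 2044443) + I)/(-8227218) = ((2480145 - 2044443) + 2082745)/(-8227218) = (435702 + 2082745)*(-1/8227218) = 2518447*(-1/8227218) = -2518447/8227218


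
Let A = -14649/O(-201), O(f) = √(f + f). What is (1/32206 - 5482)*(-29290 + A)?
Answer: 2585622946695/16103 - 862109719953*I*√402/4315604 ≈ 1.6057e+8 - 4.0053e+6*I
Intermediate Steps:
O(f) = √2*√f (O(f) = √(2*f) = √2*√f)
A = 4883*I*√402/134 (A = -14649*(-I*√402/402) = -(-4883)*I*√402/134 = 4883*I*√402/134 ≈ 730.63*I)
(1/32206 - 5482)*(-29290 + A) = (1/32206 - 5482)*(-29290 + 4883*I*√402/134) = -176553291*(-29290 + 4883*I*√402/134)/32206 = 2585622946695/16103 - 862109719953*I*√402/4315604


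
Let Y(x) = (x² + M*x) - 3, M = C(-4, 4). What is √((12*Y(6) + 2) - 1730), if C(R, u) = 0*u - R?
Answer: 6*I*√29 ≈ 32.311*I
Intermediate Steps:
C(R, u) = -R (C(R, u) = 0 - R = -R)
M = 4 (M = -1*(-4) = 4)
Y(x) = -3 + x² + 4*x (Y(x) = (x² + 4*x) - 3 = -3 + x² + 4*x)
√((12*Y(6) + 2) - 1730) = √((12*(-3 + 6² + 4*6) + 2) - 1730) = √((12*(-3 + 36 + 24) + 2) - 1730) = √((12*57 + 2) - 1730) = √((684 + 2) - 1730) = √(686 - 1730) = √(-1044) = 6*I*√29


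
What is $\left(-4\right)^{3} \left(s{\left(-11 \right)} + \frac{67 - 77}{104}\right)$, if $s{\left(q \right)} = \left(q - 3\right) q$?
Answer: $- \frac{128048}{13} \approx -9849.8$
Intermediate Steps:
$s{\left(q \right)} = q \left(-3 + q\right)$ ($s{\left(q \right)} = \left(-3 + q\right) q = q \left(-3 + q\right)$)
$\left(-4\right)^{3} \left(s{\left(-11 \right)} + \frac{67 - 77}{104}\right) = \left(-4\right)^{3} \left(- 11 \left(-3 - 11\right) + \frac{67 - 77}{104}\right) = - 64 \left(\left(-11\right) \left(-14\right) + \left(67 - 77\right) \frac{1}{104}\right) = - 64 \left(154 - \frac{5}{52}\right) = \left(-64\right) \frac{8003}{52} = - \frac{128048}{13}$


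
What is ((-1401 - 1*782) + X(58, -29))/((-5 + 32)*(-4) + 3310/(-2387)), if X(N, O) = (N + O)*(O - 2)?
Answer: 3678367/130553 ≈ 28.175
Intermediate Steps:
X(N, O) = (-2 + O)*(N + O) (X(N, O) = (N + O)*(-2 + O) = (-2 + O)*(N + O))
((-1401 - 1*782) + X(58, -29))/((-5 + 32)*(-4) + 3310/(-2387)) = ((-1401 - 1*782) + ((-29)**2 - 2*58 - 2*(-29) + 58*(-29)))/((-5 + 32)*(-4) + 3310/(-2387)) = ((-1401 - 782) + (841 - 116 + 58 - 1682))/(27*(-4) + 3310*(-1/2387)) = (-2183 - 899)/(-108 - 3310/2387) = -3082/(-261106/2387) = -3082*(-2387/261106) = 3678367/130553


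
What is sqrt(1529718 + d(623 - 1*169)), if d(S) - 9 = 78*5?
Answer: 3*sqrt(170013) ≈ 1237.0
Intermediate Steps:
d(S) = 399 (d(S) = 9 + 78*5 = 9 + 390 = 399)
sqrt(1529718 + d(623 - 1*169)) = sqrt(1529718 + 399) = sqrt(1530117) = 3*sqrt(170013)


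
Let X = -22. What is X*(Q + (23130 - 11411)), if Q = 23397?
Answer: -772552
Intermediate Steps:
X*(Q + (23130 - 11411)) = -22*(23397 + (23130 - 11411)) = -22*(23397 + 11719) = -22*35116 = -772552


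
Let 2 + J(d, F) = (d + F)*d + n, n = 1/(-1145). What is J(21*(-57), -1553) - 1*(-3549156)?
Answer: 7832835079/1145 ≈ 6.8409e+6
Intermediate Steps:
n = -1/1145 ≈ -0.00087336
J(d, F) = -2291/1145 + d*(F + d) (J(d, F) = -2 + ((d + F)*d - 1/1145) = -2 + ((F + d)*d - 1/1145) = -2 + (d*(F + d) - 1/1145) = -2 + (-1/1145 + d*(F + d)) = -2291/1145 + d*(F + d))
J(21*(-57), -1553) - 1*(-3549156) = (-2291/1145 + (21*(-57))**2 - 32613*(-57)) - 1*(-3549156) = (-2291/1145 + (-1197)**2 - 1553*(-1197)) + 3549156 = (-2291/1145 + 1432809 + 1858941) + 3549156 = 3769051459/1145 + 3549156 = 7832835079/1145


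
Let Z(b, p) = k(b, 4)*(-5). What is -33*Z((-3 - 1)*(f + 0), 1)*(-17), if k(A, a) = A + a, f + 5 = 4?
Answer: -22440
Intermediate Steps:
f = -1 (f = -5 + 4 = -1)
Z(b, p) = -20 - 5*b (Z(b, p) = (b + 4)*(-5) = (4 + b)*(-5) = -20 - 5*b)
-33*Z((-3 - 1)*(f + 0), 1)*(-17) = -33*(-20 - 5*(-3 - 1)*(-1 + 0))*(-17) = -33*(-20 - (-20)*(-1))*(-17) = -33*(-20 - 5*4)*(-17) = -33*(-20 - 20)*(-17) = -33*(-40)*(-17) = 1320*(-17) = -22440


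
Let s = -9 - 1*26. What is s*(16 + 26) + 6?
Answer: -1464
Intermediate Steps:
s = -35 (s = -9 - 26 = -35)
s*(16 + 26) + 6 = -35*(16 + 26) + 6 = -35*42 + 6 = -1470 + 6 = -1464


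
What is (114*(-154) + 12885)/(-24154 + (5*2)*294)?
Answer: 4671/21214 ≈ 0.22018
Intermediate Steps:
(114*(-154) + 12885)/(-24154 + (5*2)*294) = (-17556 + 12885)/(-24154 + 10*294) = -4671/(-24154 + 2940) = -4671/(-21214) = -4671*(-1/21214) = 4671/21214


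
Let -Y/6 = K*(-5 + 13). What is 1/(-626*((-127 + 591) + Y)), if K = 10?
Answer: 1/10016 ≈ 9.9840e-5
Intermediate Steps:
Y = -480 (Y = -60*(-5 + 13) = -60*8 = -6*80 = -480)
1/(-626*((-127 + 591) + Y)) = 1/(-626*((-127 + 591) - 480)) = 1/(-626*(464 - 480)) = 1/(-626*(-16)) = 1/10016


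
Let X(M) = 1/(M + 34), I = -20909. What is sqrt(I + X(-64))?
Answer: I*sqrt(18818130)/30 ≈ 144.6*I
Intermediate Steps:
X(M) = 1/(34 + M)
sqrt(I + X(-64)) = sqrt(-20909 + 1/(34 - 64)) = sqrt(-20909 + 1/(-30)) = sqrt(-20909 - 1/30) = sqrt(-627271/30) = I*sqrt(18818130)/30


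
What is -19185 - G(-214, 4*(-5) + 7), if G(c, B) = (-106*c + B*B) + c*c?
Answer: -87834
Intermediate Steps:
G(c, B) = B² + c² - 106*c (G(c, B) = (-106*c + B²) + c² = (B² - 106*c) + c² = B² + c² - 106*c)
-19185 - G(-214, 4*(-5) + 7) = -19185 - ((4*(-5) + 7)² + (-214)² - 106*(-214)) = -19185 - ((-20 + 7)² + 45796 + 22684) = -19185 - ((-13)² + 45796 + 22684) = -19185 - (169 + 45796 + 22684) = -19185 - 1*68649 = -19185 - 68649 = -87834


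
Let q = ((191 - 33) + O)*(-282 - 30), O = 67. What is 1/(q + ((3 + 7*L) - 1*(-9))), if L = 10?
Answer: -1/70118 ≈ -1.4262e-5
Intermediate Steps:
q = -70200 (q = ((191 - 33) + 67)*(-282 - 30) = (158 + 67)*(-312) = 225*(-312) = -70200)
1/(q + ((3 + 7*L) - 1*(-9))) = 1/(-70200 + ((3 + 7*10) - 1*(-9))) = 1/(-70200 + ((3 + 70) + 9)) = 1/(-70200 + (73 + 9)) = 1/(-70200 + 82) = 1/(-70118) = -1/70118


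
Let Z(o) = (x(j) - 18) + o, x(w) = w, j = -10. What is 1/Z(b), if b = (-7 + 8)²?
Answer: -1/27 ≈ -0.037037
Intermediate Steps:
b = 1 (b = 1² = 1)
Z(o) = -28 + o (Z(o) = (-10 - 18) + o = -28 + o)
1/Z(b) = 1/(-28 + 1) = 1/(-27) = -1/27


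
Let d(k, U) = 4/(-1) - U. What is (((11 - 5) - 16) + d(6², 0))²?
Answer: 196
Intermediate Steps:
d(k, U) = -4 - U (d(k, U) = 4*(-1) - U = -4 - U)
(((11 - 5) - 16) + d(6², 0))² = (((11 - 5) - 16) + (-4 - 1*0))² = ((6 - 16) + (-4 + 0))² = (-10 - 4)² = (-14)² = 196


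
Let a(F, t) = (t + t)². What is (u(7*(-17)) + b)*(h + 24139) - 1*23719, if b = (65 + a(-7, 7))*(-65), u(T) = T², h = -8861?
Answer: -42863231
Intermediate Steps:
a(F, t) = 4*t² (a(F, t) = (2*t)² = 4*t²)
b = -16965 (b = (65 + 4*7²)*(-65) = (65 + 4*49)*(-65) = (65 + 196)*(-65) = 261*(-65) = -16965)
(u(7*(-17)) + b)*(h + 24139) - 1*23719 = ((7*(-17))² - 16965)*(-8861 + 24139) - 1*23719 = ((-119)² - 16965)*15278 - 23719 = (14161 - 16965)*15278 - 23719 = -2804*15278 - 23719 = -42839512 - 23719 = -42863231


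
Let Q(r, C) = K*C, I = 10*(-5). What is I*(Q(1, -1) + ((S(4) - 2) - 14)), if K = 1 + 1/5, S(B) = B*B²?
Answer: -2340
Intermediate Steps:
S(B) = B³
K = 6/5 (K = 1 + ⅕ = 6/5 ≈ 1.2000)
I = -50
Q(r, C) = 6*C/5
I*(Q(1, -1) + ((S(4) - 2) - 14)) = -50*((6/5)*(-1) + ((4³ - 2) - 14)) = -50*(-6/5 + ((64 - 2) - 14)) = -50*(-6/5 + (62 - 14)) = -50*(-6/5 + 48) = -50*234/5 = -2340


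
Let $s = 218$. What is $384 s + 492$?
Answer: $84204$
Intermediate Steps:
$384 s + 492 = 384 \cdot 218 + 492 = 83712 + 492 = 84204$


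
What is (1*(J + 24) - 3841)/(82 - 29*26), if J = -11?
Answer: 319/56 ≈ 5.6964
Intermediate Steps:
(1*(J + 24) - 3841)/(82 - 29*26) = (1*(-11 + 24) - 3841)/(82 - 29*26) = (1*13 - 3841)/(82 - 754) = (13 - 3841)/(-672) = -3828*(-1/672) = 319/56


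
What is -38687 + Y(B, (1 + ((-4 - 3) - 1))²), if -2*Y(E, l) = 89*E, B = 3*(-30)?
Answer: -34682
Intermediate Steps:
B = -90
Y(E, l) = -89*E/2
-38687 + Y(B, (1 + ((-4 - 3) - 1))²) = -38687 - 89/2*(-90) = -38687 + 4005 = -34682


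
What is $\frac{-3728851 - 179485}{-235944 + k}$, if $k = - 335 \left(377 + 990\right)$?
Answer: $\frac{3908336}{693889} \approx 5.6325$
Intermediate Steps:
$k = -457945$ ($k = \left(-335\right) 1367 = -457945$)
$\frac{-3728851 - 179485}{-235944 + k} = \frac{-3728851 - 179485}{-235944 - 457945} = - \frac{3908336}{-693889} = \left(-3908336\right) \left(- \frac{1}{693889}\right) = \frac{3908336}{693889}$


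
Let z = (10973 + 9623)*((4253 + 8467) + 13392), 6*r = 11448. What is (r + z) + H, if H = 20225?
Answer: 537824885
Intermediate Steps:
r = 1908 (r = (⅙)*11448 = 1908)
z = 537802752 (z = 20596*(12720 + 13392) = 20596*26112 = 537802752)
(r + z) + H = (1908 + 537802752) + 20225 = 537804660 + 20225 = 537824885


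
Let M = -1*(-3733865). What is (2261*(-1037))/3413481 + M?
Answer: 749733817024/200793 ≈ 3.7339e+6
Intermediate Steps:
M = 3733865
(2261*(-1037))/3413481 + M = (2261*(-1037))/3413481 + 3733865 = -2344657*1/3413481 + 3733865 = -137921/200793 + 3733865 = 749733817024/200793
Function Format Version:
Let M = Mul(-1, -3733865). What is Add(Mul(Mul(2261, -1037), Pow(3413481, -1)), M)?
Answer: Rational(749733817024, 200793) ≈ 3.7339e+6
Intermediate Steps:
M = 3733865
Add(Mul(Mul(2261, -1037), Pow(3413481, -1)), M) = Add(Mul(Mul(2261, -1037), Pow(3413481, -1)), 3733865) = Add(Mul(-2344657, Rational(1, 3413481)), 3733865) = Add(Rational(-137921, 200793), 3733865) = Rational(749733817024, 200793)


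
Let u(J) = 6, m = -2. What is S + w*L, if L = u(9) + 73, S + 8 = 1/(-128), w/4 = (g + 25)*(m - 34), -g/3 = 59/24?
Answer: -25665281/128 ≈ -2.0051e+5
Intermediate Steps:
g = -59/8 (g = -177/24 = -3*59/24 = -59/8 ≈ -7.3750)
w = -2538 (w = 4*((-59/8 + 25)*(-2 - 34)) = 4*((141/8)*(-36)) = 4*(-1269/2) = -2538)
S = -1025/128 (S = -8 + 1/(-128) = -8 - 1/128 = -1025/128 ≈ -8.0078)
L = 79 (L = 6 + 73 = 79)
S + w*L = -1025/128 - 2538*79 = -1025/128 - 200502 = -25665281/128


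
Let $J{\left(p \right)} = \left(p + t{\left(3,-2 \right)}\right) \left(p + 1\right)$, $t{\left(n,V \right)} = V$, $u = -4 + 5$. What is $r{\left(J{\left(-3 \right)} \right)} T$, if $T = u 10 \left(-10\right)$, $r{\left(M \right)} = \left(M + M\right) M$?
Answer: $-20000$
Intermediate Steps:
$u = 1$
$J{\left(p \right)} = \left(1 + p\right) \left(-2 + p\right)$ ($J{\left(p \right)} = \left(p - 2\right) \left(p + 1\right) = \left(-2 + p\right) \left(1 + p\right) = \left(1 + p\right) \left(-2 + p\right)$)
$r{\left(M \right)} = 2 M^{2}$ ($r{\left(M \right)} = 2 M M = 2 M^{2}$)
$T = -100$ ($T = 1 \cdot 10 \left(-10\right) = 10 \left(-10\right) = -100$)
$r{\left(J{\left(-3 \right)} \right)} T = 2 \left(-2 + \left(-3\right)^{2} - -3\right)^{2} \left(-100\right) = 2 \left(-2 + 9 + 3\right)^{2} \left(-100\right) = 2 \cdot 10^{2} \left(-100\right) = 2 \cdot 100 \left(-100\right) = 200 \left(-100\right) = -20000$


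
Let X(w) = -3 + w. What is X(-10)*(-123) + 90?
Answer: 1689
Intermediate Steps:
X(-10)*(-123) + 90 = (-3 - 10)*(-123) + 90 = -13*(-123) + 90 = 1599 + 90 = 1689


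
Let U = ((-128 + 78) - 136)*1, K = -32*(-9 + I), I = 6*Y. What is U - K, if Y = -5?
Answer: -1434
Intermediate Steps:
I = -30 (I = 6*(-5) = -30)
K = 1248 (K = -32*(-9 - 30) = -32*(-39) = 1248)
U = -186 (U = (-50 - 136)*1 = -186*1 = -186)
U - K = -186 - 1*1248 = -186 - 1248 = -1434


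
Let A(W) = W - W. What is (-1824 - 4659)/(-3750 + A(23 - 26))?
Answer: 2161/1250 ≈ 1.7288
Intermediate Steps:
A(W) = 0
(-1824 - 4659)/(-3750 + A(23 - 26)) = (-1824 - 4659)/(-3750 + 0) = -6483/(-3750) = -6483*(-1/3750) = 2161/1250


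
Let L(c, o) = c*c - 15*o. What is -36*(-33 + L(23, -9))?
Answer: -22716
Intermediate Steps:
L(c, o) = c² - 15*o
-36*(-33 + L(23, -9)) = -36*(-33 + (23² - 15*(-9))) = -36*(-33 + (529 + 135)) = -36*(-33 + 664) = -36*631 = -22716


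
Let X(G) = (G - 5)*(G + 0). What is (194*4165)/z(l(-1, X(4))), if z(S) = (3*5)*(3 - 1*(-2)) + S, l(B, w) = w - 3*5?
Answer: 57715/4 ≈ 14429.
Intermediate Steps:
X(G) = G*(-5 + G) (X(G) = (-5 + G)*G = G*(-5 + G))
l(B, w) = -15 + w (l(B, w) = w - 15 = -15 + w)
z(S) = 75 + S (z(S) = 15*(3 + 2) + S = 15*5 + S = 75 + S)
(194*4165)/z(l(-1, X(4))) = (194*4165)/(75 + (-15 + 4*(-5 + 4))) = 808010/(75 + (-15 + 4*(-1))) = 808010/(75 + (-15 - 4)) = 808010/(75 - 19) = 808010/56 = 808010*(1/56) = 57715/4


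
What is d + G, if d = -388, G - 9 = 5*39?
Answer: -184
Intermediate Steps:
G = 204 (G = 9 + 5*39 = 9 + 195 = 204)
d + G = -388 + 204 = -184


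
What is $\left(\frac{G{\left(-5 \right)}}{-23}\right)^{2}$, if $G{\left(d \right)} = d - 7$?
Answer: $\frac{144}{529} \approx 0.27221$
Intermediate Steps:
$G{\left(d \right)} = -7 + d$
$\left(\frac{G{\left(-5 \right)}}{-23}\right)^{2} = \left(\frac{-7 - 5}{-23}\right)^{2} = \left(\left(-12\right) \left(- \frac{1}{23}\right)\right)^{2} = \left(\frac{12}{23}\right)^{2} = \frac{144}{529}$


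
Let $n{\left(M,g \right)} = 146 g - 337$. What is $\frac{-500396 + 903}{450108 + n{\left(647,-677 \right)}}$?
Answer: $- \frac{499493}{350929} \approx -1.4233$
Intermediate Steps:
$n{\left(M,g \right)} = -337 + 146 g$
$\frac{-500396 + 903}{450108 + n{\left(647,-677 \right)}} = \frac{-500396 + 903}{450108 + \left(-337 + 146 \left(-677\right)\right)} = - \frac{499493}{450108 - 99179} = - \frac{499493}{350929}$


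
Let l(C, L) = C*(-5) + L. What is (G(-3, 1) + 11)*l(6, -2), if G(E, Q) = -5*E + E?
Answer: -736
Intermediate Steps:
G(E, Q) = -4*E
l(C, L) = L - 5*C (l(C, L) = -5*C + L = L - 5*C)
(G(-3, 1) + 11)*l(6, -2) = (-4*(-3) + 11)*(-2 - 5*6) = (12 + 11)*(-2 - 30) = 23*(-32) = -736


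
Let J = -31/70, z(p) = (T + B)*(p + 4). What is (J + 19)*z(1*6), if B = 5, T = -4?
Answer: 1299/7 ≈ 185.57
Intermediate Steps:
z(p) = 4 + p (z(p) = (-4 + 5)*(p + 4) = 1*(4 + p) = 4 + p)
J = -31/70 (J = -31*1/70 = -31/70 ≈ -0.44286)
(J + 19)*z(1*6) = (-31/70 + 19)*(4 + 1*6) = 1299*(4 + 6)/70 = (1299/70)*10 = 1299/7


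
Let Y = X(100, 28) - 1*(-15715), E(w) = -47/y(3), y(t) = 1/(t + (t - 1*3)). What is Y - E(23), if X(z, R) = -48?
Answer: 15808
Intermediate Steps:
y(t) = 1/(-3 + 2*t) (y(t) = 1/(t + (t - 3)) = 1/(t + (-3 + t)) = 1/(-3 + 2*t))
E(w) = -141 (E(w) = -47/(1/(-3 + 2*3)) = -47/(1/(-3 + 6)) = -47/(1/3) = -47/1/3 = -47*3 = -141)
Y = 15667 (Y = -48 - 1*(-15715) = -48 + 15715 = 15667)
Y - E(23) = 15667 - 1*(-141) = 15667 + 141 = 15808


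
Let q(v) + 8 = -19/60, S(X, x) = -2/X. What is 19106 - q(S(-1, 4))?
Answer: 1146859/60 ≈ 19114.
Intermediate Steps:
q(v) = -499/60 (q(v) = -8 - 19/60 = -499/60)
19106 - q(S(-1, 4)) = 19106 - 1*(-499/60) = 19106 + 499/60 = 1146859/60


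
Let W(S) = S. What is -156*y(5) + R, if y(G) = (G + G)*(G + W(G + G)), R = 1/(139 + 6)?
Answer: -3392999/145 ≈ -23400.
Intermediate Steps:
R = 1/145 ≈ 0.0068966
y(G) = 6*G² (y(G) = (G + G)*(G + (G + G)) = (2*G)*(G + 2*G) = (2*G)*(3*G) = 6*G²)
-156*y(5) + R = -936*5² + 1/145 = -936*25 + 1/145 = -156*150 + 1/145 = -23400 + 1/145 = -3392999/145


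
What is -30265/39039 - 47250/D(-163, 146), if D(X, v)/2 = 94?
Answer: -925141285/3669666 ≈ -252.10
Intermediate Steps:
D(X, v) = 188 (D(X, v) = 2*94 = 188)
-30265/39039 - 47250/D(-163, 146) = -30265/39039 - 47250/188 = -30265*1/39039 - 47250*1/188 = -30265/39039 - 23625/94 = -925141285/3669666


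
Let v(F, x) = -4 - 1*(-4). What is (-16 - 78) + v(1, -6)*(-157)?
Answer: -94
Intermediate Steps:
v(F, x) = 0 (v(F, x) = -4 + 4 = 0)
(-16 - 78) + v(1, -6)*(-157) = (-16 - 78) + 0*(-157) = -94 + 0 = -94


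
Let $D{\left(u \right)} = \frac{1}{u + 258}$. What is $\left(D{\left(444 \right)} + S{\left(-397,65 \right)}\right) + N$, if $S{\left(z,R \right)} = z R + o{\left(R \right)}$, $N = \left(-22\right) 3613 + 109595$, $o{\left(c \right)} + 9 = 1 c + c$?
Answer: $\frac{3106351}{702} \approx 4425.0$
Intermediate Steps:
$o{\left(c \right)} = -9 + 2 c$ ($o{\left(c \right)} = -9 + \left(1 c + c\right) = -9 + \left(c + c\right) = -9 + 2 c$)
$N = 30109$ ($N = -79486 + 109595 = 30109$)
$D{\left(u \right)} = \frac{1}{258 + u}$
$S{\left(z,R \right)} = -9 + 2 R + R z$ ($S{\left(z,R \right)} = z R + \left(-9 + 2 R\right) = R z + \left(-9 + 2 R\right) = -9 + 2 R + R z$)
$\left(D{\left(444 \right)} + S{\left(-397,65 \right)}\right) + N = \left(\frac{1}{258 + 444} + \left(-9 + 2 \cdot 65 + 65 \left(-397\right)\right)\right) + 30109 = \left(\frac{1}{702} - 25684\right) + 30109 = - \frac{18030167}{702} + 30109 = \frac{3106351}{702}$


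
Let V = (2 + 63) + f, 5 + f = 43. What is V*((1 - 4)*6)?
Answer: -1854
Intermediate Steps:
f = 38 (f = -5 + 43 = 38)
V = 103 (V = (2 + 63) + 38 = 65 + 38 = 103)
V*((1 - 4)*6) = 103*((1 - 4)*6) = 103*(-3*6) = 103*(-18) = -1854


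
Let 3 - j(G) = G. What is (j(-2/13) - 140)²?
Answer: 3164841/169 ≈ 18727.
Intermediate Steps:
j(G) = 3 - G
(j(-2/13) - 140)² = ((3 - (-2)/13) - 140)² = ((3 - 1*(-2/13)) - 140)² = ((3 + 2/13) - 140)² = (41/13 - 140)² = (-1779/13)² = 3164841/169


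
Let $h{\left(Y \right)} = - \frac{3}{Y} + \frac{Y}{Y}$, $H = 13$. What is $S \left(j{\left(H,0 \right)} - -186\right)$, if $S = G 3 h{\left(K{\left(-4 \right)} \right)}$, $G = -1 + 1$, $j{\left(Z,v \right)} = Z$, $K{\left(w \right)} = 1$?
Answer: $0$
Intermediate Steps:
$G = 0$
$h{\left(Y \right)} = 1 - \frac{3}{Y}$ ($h{\left(Y \right)} = - \frac{3}{Y} + 1 = 1 - \frac{3}{Y}$)
$S = 0$ ($S = 0 \cdot 3 \frac{-3 + 1}{1} = 0 \cdot 1 \left(-2\right) = 0 \left(-2\right) = 0$)
$S \left(j{\left(H,0 \right)} - -186\right) = 0 \left(13 - -186\right) = 0 \left(13 + 186\right) = 0 \cdot 199 = 0$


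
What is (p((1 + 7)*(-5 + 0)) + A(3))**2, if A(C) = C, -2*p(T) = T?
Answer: 529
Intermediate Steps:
p(T) = -T/2
(p((1 + 7)*(-5 + 0)) + A(3))**2 = (-(1 + 7)*(-5 + 0)/2 + 3)**2 = (-4*(-5) + 3)**2 = (-1/2*(-40) + 3)**2 = (20 + 3)**2 = 23**2 = 529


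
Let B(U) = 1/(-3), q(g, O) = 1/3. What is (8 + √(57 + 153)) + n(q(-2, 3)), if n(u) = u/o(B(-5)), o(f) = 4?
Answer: 97/12 + √210 ≈ 22.575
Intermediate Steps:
q(g, O) = ⅓
B(U) = -⅓
n(u) = u/4
(8 + √(57 + 153)) + n(q(-2, 3)) = (8 + √(57 + 153)) + (¼)*(⅓) = (8 + √210) + 1/12 = 97/12 + √210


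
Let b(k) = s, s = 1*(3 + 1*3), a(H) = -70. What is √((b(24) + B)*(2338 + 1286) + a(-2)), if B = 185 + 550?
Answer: √2685314 ≈ 1638.7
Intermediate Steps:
B = 735
s = 6 (s = 1*(3 + 3) = 1*6 = 6)
b(k) = 6
√((b(24) + B)*(2338 + 1286) + a(-2)) = √((6 + 735)*(2338 + 1286) - 70) = √(741*3624 - 70) = √(2685384 - 70) = √2685314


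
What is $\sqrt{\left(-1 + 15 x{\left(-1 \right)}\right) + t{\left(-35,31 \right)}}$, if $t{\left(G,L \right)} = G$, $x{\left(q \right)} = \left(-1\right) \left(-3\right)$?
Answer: $3$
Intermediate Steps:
$x{\left(q \right)} = 3$
$\sqrt{\left(-1 + 15 x{\left(-1 \right)}\right) + t{\left(-35,31 \right)}} = \sqrt{\left(-1 + 15 \cdot 3\right) - 35} = \sqrt{\left(-1 + 45\right) - 35} = \sqrt{44 - 35} = \sqrt{9} = 3$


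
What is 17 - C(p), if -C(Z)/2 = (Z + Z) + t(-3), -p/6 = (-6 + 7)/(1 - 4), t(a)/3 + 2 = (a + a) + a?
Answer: -41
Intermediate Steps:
t(a) = -6 + 9*a (t(a) = -6 + 3*((a + a) + a) = -6 + 3*(2*a + a) = -6 + 3*(3*a) = -6 + 9*a)
p = 2 (p = -6*(-6 + 7)/(1 - 4) = -6/(-3) = -6*(-1)/3 = -6*(-⅓) = 2)
C(Z) = 66 - 4*Z (C(Z) = -2*((Z + Z) + (-6 + 9*(-3))) = -2*(2*Z + (-6 - 27)) = -2*(2*Z - 33) = -2*(-33 + 2*Z) = 66 - 4*Z)
17 - C(p) = 17 - (66 - 4*2) = 17 - (66 - 8) = 17 - 1*58 = 17 - 58 = -41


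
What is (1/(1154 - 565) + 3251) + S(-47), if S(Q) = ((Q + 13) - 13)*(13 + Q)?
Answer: 2856062/589 ≈ 4849.0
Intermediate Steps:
S(Q) = Q*(13 + Q) (S(Q) = ((13 + Q) - 13)*(13 + Q) = Q*(13 + Q))
(1/(1154 - 565) + 3251) + S(-47) = (1/(1154 - 565) + 3251) - 47*(13 - 47) = (1/589 + 3251) - 47*(-34) = (1/589 + 3251) + 1598 = 1914840/589 + 1598 = 2856062/589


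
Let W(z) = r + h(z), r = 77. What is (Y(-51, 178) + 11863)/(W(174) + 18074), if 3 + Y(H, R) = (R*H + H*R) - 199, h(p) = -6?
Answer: -1299/3629 ≈ -0.35795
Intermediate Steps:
W(z) = 71 (W(z) = 77 - 6 = 71)
Y(H, R) = -202 + 2*H*R (Y(H, R) = -3 + ((R*H + H*R) - 199) = -3 + ((H*R + H*R) - 199) = -3 + (2*H*R - 199) = -3 + (-199 + 2*H*R) = -202 + 2*H*R)
(Y(-51, 178) + 11863)/(W(174) + 18074) = ((-202 + 2*(-51)*178) + 11863)/(71 + 18074) = ((-202 - 18156) + 11863)/18145 = (-18358 + 11863)*(1/18145) = -6495*1/18145 = -1299/3629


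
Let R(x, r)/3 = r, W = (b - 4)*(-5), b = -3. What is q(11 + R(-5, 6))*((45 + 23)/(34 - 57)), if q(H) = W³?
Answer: -2915500/23 ≈ -1.2676e+5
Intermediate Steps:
W = 35 (W = (-3 - 4)*(-5) = -7*(-5) = 35)
R(x, r) = 3*r
q(H) = 42875 (q(H) = 35³ = 42875)
q(11 + R(-5, 6))*((45 + 23)/(34 - 57)) = 42875*((45 + 23)/(34 - 57)) = 42875*(68/(-23)) = 42875*(68*(-1/23)) = 42875*(-68/23) = -2915500/23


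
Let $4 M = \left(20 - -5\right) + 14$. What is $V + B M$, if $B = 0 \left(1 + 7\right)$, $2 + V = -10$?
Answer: $-12$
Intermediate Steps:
$V = -12$ ($V = -2 - 10 = -12$)
$B = 0$ ($B = 0 \cdot 8 = 0$)
$M = \frac{39}{4}$ ($M = \frac{\left(20 - -5\right) + 14}{4} = \frac{\left(20 + 5\right) + 14}{4} = \frac{25 + 14}{4} = \frac{1}{4} \cdot 39 = \frac{39}{4} \approx 9.75$)
$V + B M = -12 + 0 \cdot \frac{39}{4} = -12 + 0 = -12$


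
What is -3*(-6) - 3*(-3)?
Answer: 27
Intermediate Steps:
-3*(-6) - 3*(-3) = 18 + 9 = 27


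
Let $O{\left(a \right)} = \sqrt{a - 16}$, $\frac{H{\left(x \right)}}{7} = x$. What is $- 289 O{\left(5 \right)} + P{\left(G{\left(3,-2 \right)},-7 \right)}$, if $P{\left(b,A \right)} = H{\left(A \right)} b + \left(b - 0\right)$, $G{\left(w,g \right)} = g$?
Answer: $96 - 289 i \sqrt{11} \approx 96.0 - 958.5 i$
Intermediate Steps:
$H{\left(x \right)} = 7 x$
$P{\left(b,A \right)} = b + 7 A b$ ($P{\left(b,A \right)} = 7 A b + \left(b - 0\right) = 7 A b + \left(b + 0\right) = 7 A b + b = b + 7 A b$)
$O{\left(a \right)} = \sqrt{-16 + a}$
$- 289 O{\left(5 \right)} + P{\left(G{\left(3,-2 \right)},-7 \right)} = - 289 \sqrt{-16 + 5} - 2 \left(1 + 7 \left(-7\right)\right) = - 289 \sqrt{-11} - 2 \left(1 - 49\right) = - 289 i \sqrt{11} - -96 = - 289 i \sqrt{11} + 96 = 96 - 289 i \sqrt{11}$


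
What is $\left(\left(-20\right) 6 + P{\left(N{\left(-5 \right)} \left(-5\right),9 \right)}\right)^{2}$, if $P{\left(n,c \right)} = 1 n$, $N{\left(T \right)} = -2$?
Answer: $12100$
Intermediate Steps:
$P{\left(n,c \right)} = n$
$\left(\left(-20\right) 6 + P{\left(N{\left(-5 \right)} \left(-5\right),9 \right)}\right)^{2} = \left(\left(-20\right) 6 - -10\right)^{2} = \left(-120 + 10\right)^{2} = \left(-110\right)^{2} = 12100$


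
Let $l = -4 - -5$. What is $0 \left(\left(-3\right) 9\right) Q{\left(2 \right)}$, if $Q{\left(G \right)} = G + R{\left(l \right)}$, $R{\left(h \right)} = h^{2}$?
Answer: $0$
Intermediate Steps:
$l = 1$ ($l = -4 + 5 = 1$)
$Q{\left(G \right)} = 1 + G$ ($Q{\left(G \right)} = G + 1^{2} = G + 1 = 1 + G$)
$0 \left(\left(-3\right) 9\right) Q{\left(2 \right)} = 0 \left(\left(-3\right) 9\right) \left(1 + 2\right) = 0 \left(-27\right) 3 = 0 \cdot 3 = 0$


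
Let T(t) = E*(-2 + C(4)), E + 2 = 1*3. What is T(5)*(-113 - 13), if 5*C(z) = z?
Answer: 756/5 ≈ 151.20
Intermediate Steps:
C(z) = z/5
E = 1 (E = -2 + 1*3 = -2 + 3 = 1)
T(t) = -6/5 (T(t) = 1*(-2 + (⅕)*4) = 1*(-2 + ⅘) = 1*(-6/5) = -6/5)
T(5)*(-113 - 13) = -6*(-113 - 13)/5 = -6/5*(-126) = 756/5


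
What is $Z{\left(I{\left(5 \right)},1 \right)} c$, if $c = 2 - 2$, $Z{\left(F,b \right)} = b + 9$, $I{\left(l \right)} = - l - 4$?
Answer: $0$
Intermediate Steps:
$I{\left(l \right)} = -4 - l$
$Z{\left(F,b \right)} = 9 + b$
$c = 0$ ($c = 2 - 2 = 0$)
$Z{\left(I{\left(5 \right)},1 \right)} c = \left(9 + 1\right) 0 = 10 \cdot 0 = 0$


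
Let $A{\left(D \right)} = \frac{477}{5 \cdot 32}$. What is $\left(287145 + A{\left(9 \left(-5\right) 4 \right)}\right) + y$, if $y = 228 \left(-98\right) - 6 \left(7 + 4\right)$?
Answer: $\frac{42358077}{160} \approx 2.6474 \cdot 10^{5}$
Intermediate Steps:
$A{\left(D \right)} = \frac{477}{160}$
$y = -22410$ ($y = -22344 - 66 = -22410$)
$\left(287145 + A{\left(9 \left(-5\right) 4 \right)}\right) + y = \left(287145 + \frac{477}{160}\right) - 22410 = \frac{45943677}{160} - 22410 = \frac{42358077}{160}$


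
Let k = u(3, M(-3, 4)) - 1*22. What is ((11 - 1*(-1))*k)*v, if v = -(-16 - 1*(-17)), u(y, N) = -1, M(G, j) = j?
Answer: 276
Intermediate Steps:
k = -23 (k = -1 - 1*22 = -1 - 22 = -23)
v = -1 (v = -(-16 + 17) = -1*1 = -1)
((11 - 1*(-1))*k)*v = ((11 - 1*(-1))*(-23))*(-1) = ((11 + 1)*(-23))*(-1) = (12*(-23))*(-1) = -276*(-1) = 276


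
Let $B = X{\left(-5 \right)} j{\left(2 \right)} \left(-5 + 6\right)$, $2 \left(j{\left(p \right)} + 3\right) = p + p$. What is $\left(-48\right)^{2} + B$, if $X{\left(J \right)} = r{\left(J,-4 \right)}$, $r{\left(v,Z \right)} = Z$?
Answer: $2308$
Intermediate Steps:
$j{\left(p \right)} = -3 + p$ ($j{\left(p \right)} = -3 + \frac{p + p}{2} = -3 + \frac{2 p}{2} = -3 + p$)
$X{\left(J \right)} = -4$
$B = 4$ ($B = - 4 \left(-3 + 2\right) \left(-5 + 6\right) = - 4 \left(\left(-1\right) 1\right) = \left(-4\right) \left(-1\right) = 4$)
$\left(-48\right)^{2} + B = \left(-48\right)^{2} + 4 = 2304 + 4 = 2308$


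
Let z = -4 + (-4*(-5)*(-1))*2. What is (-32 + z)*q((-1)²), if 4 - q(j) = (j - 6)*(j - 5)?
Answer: 1216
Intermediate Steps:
z = -44 (z = -4 + (20*(-1))*2 = -4 - 20*2 = -4 - 40 = -44)
q(j) = 4 - (-6 + j)*(-5 + j) (q(j) = 4 - (j - 6)*(j - 5) = 4 - (-6 + j)*(-5 + j))
(-32 + z)*q((-1)²) = (-32 - 44)*(-26 - ((-1)²)² + 11*(-1)²) = -76*(-26 - 1*1² + 11*1) = -76*(-26 - 1*1 + 11) = -76*(-26 - 1 + 11) = -76*(-16) = 1216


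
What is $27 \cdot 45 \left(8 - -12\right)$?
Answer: $24300$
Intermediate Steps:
$27 \cdot 45 \left(8 - -12\right) = 1215 \left(8 + 12\right) = 1215 \cdot 20 = 24300$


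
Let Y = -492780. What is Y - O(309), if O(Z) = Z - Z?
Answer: -492780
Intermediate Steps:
O(Z) = 0
Y - O(309) = -492780 - 1*0 = -492780 + 0 = -492780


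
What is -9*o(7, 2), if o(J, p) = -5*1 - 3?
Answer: 72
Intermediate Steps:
o(J, p) = -8 (o(J, p) = -5 - 3 = -8)
-9*o(7, 2) = -9*(-8) = 72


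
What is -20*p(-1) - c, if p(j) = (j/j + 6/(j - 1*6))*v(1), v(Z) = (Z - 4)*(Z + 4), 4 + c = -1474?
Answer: 10646/7 ≈ 1520.9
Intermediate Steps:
c = -1478 (c = -4 - 1474 = -1478)
v(Z) = (-4 + Z)*(4 + Z)
p(j) = -15 - 90/(-6 + j) (p(j) = (j/j + 6/(j - 1*6))*(-16 + 1**2) = (1 + 6/(j - 6))*(-16 + 1) = (1 + 6/(-6 + j))*(-15) = -15 - 90/(-6 + j))
-20*p(-1) - c = -(-300)*(-1)/(-6 - 1) - 1*(-1478) = -(-300)*(-1)/(-7) + 1478 = -(-300)*(-1)*(-1)/7 + 1478 = -20*(-15/7) + 1478 = 300/7 + 1478 = 10646/7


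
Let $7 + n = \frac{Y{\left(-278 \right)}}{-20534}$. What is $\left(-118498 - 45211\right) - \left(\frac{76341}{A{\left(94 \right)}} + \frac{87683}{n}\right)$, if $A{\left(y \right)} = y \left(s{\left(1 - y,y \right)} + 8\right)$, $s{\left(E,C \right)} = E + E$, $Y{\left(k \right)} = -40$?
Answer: $- \frac{181738947632051}{1202177468} \approx -1.5117 \cdot 10^{5}$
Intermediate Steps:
$s{\left(E,C \right)} = 2 E$
$n = - \frac{71849}{10267}$ ($n = -7 - \frac{40}{-20534} = -7 - - \frac{20}{10267} = -7 + \frac{20}{10267} = - \frac{71849}{10267} \approx -6.9981$)
$A{\left(y \right)} = y \left(10 - 2 y\right)$ ($A{\left(y \right)} = y \left(2 \left(1 - y\right) + 8\right) = y \left(\left(2 - 2 y\right) + 8\right) = y \left(10 - 2 y\right)$)
$\left(-118498 - 45211\right) - \left(\frac{76341}{A{\left(94 \right)}} + \frac{87683}{n}\right) = \left(-118498 - 45211\right) - \left(- \frac{900241361}{71849} + 76341 \frac{1}{188 \left(5 - 94\right)}\right) = -163709 - \left(- \frac{900241361}{71849} + \frac{76341}{2 \cdot 94 \left(5 - 94\right)}\right) = -163709 + \left(\frac{900241361}{71849} - \frac{76341}{2 \cdot 94 \left(-89\right)}\right) = -163709 + \left(\frac{900241361}{71849} - \frac{76341}{-16732}\right) = -163709 + \left(\frac{900241361}{71849} - - \frac{76341}{16732}\right) = -163709 + \left(\frac{900241361}{71849} + \frac{76341}{16732}\right) = -163709 + \frac{15068323476761}{1202177468} = - \frac{181738947632051}{1202177468}$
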